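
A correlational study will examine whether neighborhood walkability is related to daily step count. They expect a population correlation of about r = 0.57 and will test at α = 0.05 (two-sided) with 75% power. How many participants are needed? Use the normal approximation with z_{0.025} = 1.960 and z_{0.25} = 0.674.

Fisher's z: C = ½·ln((1+r)/(1−r)) = ½·ln(3.6512) = 0.6475.
n = ((z_{α/2} + z_β)/C)² + 3.
(1.960 + 0.674) / 0.6475 = 2.634 / 0.6475 = 4.068.
n = 4.068² + 3 = 16.55 + 3 = 19.5.
Round up.

n = 20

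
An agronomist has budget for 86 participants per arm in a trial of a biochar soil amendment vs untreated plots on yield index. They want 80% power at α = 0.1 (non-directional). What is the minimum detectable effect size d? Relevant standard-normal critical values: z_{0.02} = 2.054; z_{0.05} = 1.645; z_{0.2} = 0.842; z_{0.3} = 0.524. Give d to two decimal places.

For two independent groups of n = 86 each: d_min = (z_{α/2} + z_β)·√(2/n).
z-sum = 1.645 + 0.842 = 2.487.
d_min = 2.487 × √(2/86) = 2.487 × 0.1525 = 0.379.

d_min ≈ 0.38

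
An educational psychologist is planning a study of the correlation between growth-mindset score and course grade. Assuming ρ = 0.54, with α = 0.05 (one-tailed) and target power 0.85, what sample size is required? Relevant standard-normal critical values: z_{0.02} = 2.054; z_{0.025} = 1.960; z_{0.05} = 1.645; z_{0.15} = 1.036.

n = 23

Fisher's z: C = ½·ln((1+r)/(1−r)) = ½·ln(3.3478) = 0.6042.
n = ((z_{α} + z_β)/C)² + 3.
(1.645 + 1.036) / 0.6042 = 2.681 / 0.6042 = 4.437.
n = 4.437² + 3 = 19.69 + 3 = 22.7.
Round up.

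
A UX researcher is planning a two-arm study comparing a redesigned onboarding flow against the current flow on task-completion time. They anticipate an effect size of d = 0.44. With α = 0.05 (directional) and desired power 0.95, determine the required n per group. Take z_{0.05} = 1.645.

For two independent groups with equal n: n = 2·((z_{α} + z_β) / d)².
z_{α} + z_β = 1.645 + 1.645 = 3.290.
n = 2 × (3.290 / 0.44)² = 2 × 7.477² = 2 × 55.91 = 111.8.
Round up to the next whole participant.

n = 112 per group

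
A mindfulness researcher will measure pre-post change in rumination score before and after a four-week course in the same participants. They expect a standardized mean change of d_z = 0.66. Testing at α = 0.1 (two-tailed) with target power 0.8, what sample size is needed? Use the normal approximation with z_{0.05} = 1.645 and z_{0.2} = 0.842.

n = 15 pairs

For a paired (one-sample on differences) test: n = ((z_{α/2} + z_β) / d)².
z_{α/2} + z_β = 1.645 + 0.842 = 2.487.
n = (2.487 / 0.66)² = 3.768² = 14.20.
Round up.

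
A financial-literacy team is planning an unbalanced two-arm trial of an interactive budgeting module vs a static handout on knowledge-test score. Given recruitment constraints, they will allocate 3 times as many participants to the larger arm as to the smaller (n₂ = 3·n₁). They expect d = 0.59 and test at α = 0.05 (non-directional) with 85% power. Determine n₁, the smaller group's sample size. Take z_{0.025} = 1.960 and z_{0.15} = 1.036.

With allocation ratio k = n₂/n₁ = 3, Var(x̄₁−x̄₂) = σ²(1/n₁ + 1/(k·n₁)) = σ²·(k+1)/(k·n₁).
So n₁ = (1 + 1/k)·((z_{α/2} + z_β)/d)² = 1.333 × (2.996/0.59)².
n₁ = 1.333 × 25.79 = 34.4.
Round up: n₁ = 35, giving n₂ = 3 × 35 = 105.

n₁ = 35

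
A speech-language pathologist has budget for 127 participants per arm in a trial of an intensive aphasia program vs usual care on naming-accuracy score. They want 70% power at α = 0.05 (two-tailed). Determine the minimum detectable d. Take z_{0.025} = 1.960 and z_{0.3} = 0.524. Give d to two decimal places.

For two independent groups of n = 127 each: d_min = (z_{α/2} + z_β)·√(2/n).
z-sum = 1.960 + 0.524 = 2.484.
d_min = 2.484 × √(2/127) = 2.484 × 0.1255 = 0.312.

d_min ≈ 0.31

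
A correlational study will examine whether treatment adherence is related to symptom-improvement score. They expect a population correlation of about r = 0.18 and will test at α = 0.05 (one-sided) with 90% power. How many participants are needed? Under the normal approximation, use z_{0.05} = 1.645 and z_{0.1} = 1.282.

n = 262

Fisher's z: C = ½·ln((1+r)/(1−r)) = ½·ln(1.4390) = 0.1820.
n = ((z_{α} + z_β)/C)² + 3.
(1.645 + 1.282) / 0.1820 = 2.927 / 0.1820 = 16.082.
n = 16.082² + 3 = 258.64 + 3 = 261.6.
Round up.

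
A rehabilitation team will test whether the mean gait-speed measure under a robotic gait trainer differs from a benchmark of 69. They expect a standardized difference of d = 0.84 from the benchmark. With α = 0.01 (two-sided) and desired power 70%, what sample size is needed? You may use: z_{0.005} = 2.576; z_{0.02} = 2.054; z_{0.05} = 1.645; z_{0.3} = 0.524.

n = 14

For a one-sample test: n = ((z_{α/2} + z_β) / d)².
z_{α/2} + z_β = 2.576 + 0.524 = 3.100.
n = (3.100 / 0.84)² = 3.690² = 13.62.
Round up.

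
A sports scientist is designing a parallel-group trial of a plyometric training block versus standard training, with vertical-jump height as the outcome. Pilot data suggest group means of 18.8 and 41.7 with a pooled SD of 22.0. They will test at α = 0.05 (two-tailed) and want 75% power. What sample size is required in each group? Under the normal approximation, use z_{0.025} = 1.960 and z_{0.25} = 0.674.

n = 13 per group

Cohen's d = |M₁ − M₂| / SD_pooled = |18.8 − 41.7| / 22.0 = 22.9 / 22.0 = 1.041.
For two independent groups with equal n: n = 2·((z_{α/2} + z_β) / d)².
z_{α/2} + z_β = 1.960 + 0.674 = 2.634.
n = 2 × (2.634 / 1.041)² = 2 × 2.530² = 2 × 6.40 = 12.8.
Round up to the next whole participant.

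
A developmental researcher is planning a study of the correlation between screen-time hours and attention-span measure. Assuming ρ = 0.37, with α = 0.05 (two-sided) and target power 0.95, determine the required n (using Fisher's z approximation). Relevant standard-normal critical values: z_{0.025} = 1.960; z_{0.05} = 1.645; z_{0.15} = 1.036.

n = 90

Fisher's z: C = ½·ln((1+r)/(1−r)) = ½·ln(2.1746) = 0.3884.
n = ((z_{α/2} + z_β)/C)² + 3.
(1.960 + 1.645) / 0.3884 = 3.605 / 0.3884 = 9.282.
n = 9.282² + 3 = 86.15 + 3 = 89.1.
Round up.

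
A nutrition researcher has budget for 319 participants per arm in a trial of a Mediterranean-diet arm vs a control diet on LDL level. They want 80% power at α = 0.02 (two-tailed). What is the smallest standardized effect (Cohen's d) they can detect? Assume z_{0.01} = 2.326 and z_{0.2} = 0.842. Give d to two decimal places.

d_min ≈ 0.25

For two independent groups of n = 319 each: d_min = (z_{α/2} + z_β)·√(2/n).
z-sum = 2.326 + 0.842 = 3.168.
d_min = 3.168 × √(2/319) = 3.168 × 0.0792 = 0.251.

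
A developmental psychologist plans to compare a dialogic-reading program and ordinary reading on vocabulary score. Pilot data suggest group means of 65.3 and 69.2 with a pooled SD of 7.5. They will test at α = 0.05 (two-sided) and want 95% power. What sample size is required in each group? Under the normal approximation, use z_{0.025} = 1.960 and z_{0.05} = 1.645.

Cohen's d = |M₁ − M₂| / SD_pooled = |65.3 − 69.2| / 7.5 = 3.9 / 7.5 = 0.520.
For two independent groups with equal n: n = 2·((z_{α/2} + z_β) / d)².
z_{α/2} + z_β = 1.960 + 1.645 = 3.605.
n = 2 × (3.605 / 0.520)² = 2 × 6.933² = 2 × 48.06 = 96.1.
Round up to the next whole participant.

n = 97 per group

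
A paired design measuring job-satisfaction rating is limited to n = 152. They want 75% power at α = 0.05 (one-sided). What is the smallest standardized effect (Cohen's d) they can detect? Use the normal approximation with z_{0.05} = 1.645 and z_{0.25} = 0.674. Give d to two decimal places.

d_min ≈ 0.19

For a single sample (or paired design) of n = 152: d_min = (z_{α} + z_β)/√n.
z-sum = 1.645 + 0.674 = 2.319.
d_min = 2.319 / √152 = 2.319 / 12.329 = 0.188.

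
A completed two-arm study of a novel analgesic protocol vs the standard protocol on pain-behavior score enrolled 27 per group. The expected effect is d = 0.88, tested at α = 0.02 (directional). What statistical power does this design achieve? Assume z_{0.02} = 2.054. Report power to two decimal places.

power ≈ 0.88

For two equal groups, power = Φ(d·√(n/2) − z_{α}).
d·√(n/2) = 0.88 × √(27/2) = 0.88 × 3.674 = 3.233.
z_β = 3.233 − 2.054 = 1.179.
Power = Φ(1.179) = 0.881.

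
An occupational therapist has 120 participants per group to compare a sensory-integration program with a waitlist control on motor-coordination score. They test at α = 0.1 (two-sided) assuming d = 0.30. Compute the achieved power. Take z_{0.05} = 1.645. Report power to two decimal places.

power ≈ 0.75

For two equal groups, power = Φ(d·√(n/2) − z_{α/2}).
d·√(n/2) = 0.30 × √(120/2) = 0.30 × 7.746 = 2.324.
z_β = 2.324 − 1.645 = 0.679.
Power = Φ(0.679) = 0.751.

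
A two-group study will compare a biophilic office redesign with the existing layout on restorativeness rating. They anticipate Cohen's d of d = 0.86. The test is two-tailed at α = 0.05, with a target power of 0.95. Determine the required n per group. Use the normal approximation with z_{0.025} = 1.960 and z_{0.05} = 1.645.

n = 36 per group

For two independent groups with equal n: n = 2·((z_{α/2} + z_β) / d)².
z_{α/2} + z_β = 1.960 + 1.645 = 3.605.
n = 2 × (3.605 / 0.86)² = 2 × 4.192² = 2 × 17.57 = 35.1.
Round up to the next whole participant.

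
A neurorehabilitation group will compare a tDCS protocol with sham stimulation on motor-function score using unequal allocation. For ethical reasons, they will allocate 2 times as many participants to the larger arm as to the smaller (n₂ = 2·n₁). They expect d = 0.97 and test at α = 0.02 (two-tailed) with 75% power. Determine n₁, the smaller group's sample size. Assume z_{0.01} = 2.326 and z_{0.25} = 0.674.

With allocation ratio k = n₂/n₁ = 2, Var(x̄₁−x̄₂) = σ²(1/n₁ + 1/(k·n₁)) = σ²·(k+1)/(k·n₁).
So n₁ = (1 + 1/k)·((z_{α/2} + z_β)/d)² = 1.500 × (3.000/0.97)².
n₁ = 1.500 × 9.57 = 14.3.
Round up: n₁ = 15, giving n₂ = 2 × 15 = 30.

n₁ = 15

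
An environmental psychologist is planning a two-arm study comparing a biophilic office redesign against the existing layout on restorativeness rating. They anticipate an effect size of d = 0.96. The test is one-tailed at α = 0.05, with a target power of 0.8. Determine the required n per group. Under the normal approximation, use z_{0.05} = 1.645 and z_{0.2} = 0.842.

For two independent groups with equal n: n = 2·((z_{α} + z_β) / d)².
z_{α} + z_β = 1.645 + 0.842 = 2.487.
n = 2 × (2.487 / 0.96)² = 2 × 2.591² = 2 × 6.71 = 13.4.
Round up to the next whole participant.

n = 14 per group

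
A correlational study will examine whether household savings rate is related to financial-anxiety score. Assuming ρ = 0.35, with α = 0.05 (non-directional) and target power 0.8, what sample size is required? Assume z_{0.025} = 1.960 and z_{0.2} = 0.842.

Fisher's z: C = ½·ln((1+r)/(1−r)) = ½·ln(2.0769) = 0.3654.
n = ((z_{α/2} + z_β)/C)² + 3.
(1.960 + 0.842) / 0.3654 = 2.802 / 0.3654 = 7.668.
n = 7.668² + 3 = 58.80 + 3 = 61.8.
Round up.

n = 62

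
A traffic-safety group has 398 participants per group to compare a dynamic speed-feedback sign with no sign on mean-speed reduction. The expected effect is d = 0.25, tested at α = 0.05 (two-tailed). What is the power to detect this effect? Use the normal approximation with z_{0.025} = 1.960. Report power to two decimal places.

power ≈ 0.94

For two equal groups, power = Φ(d·√(n/2) − z_{α/2}).
d·√(n/2) = 0.25 × √(398/2) = 0.25 × 14.107 = 3.527.
z_β = 3.527 − 1.960 = 1.567.
Power = Φ(1.567) = 0.941.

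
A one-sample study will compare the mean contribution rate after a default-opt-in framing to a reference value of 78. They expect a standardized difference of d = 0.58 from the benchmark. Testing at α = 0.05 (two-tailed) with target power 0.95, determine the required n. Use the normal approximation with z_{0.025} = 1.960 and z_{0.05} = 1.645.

n = 39

For a one-sample test: n = ((z_{α/2} + z_β) / d)².
z_{α/2} + z_β = 1.960 + 1.645 = 3.605.
n = (3.605 / 0.58)² = 6.216² = 38.63.
Round up.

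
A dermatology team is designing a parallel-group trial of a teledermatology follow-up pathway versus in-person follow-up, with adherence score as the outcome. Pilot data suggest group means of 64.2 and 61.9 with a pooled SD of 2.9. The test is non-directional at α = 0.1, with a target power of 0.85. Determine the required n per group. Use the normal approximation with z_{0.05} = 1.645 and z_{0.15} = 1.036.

n = 23 per group

Cohen's d = |M₁ − M₂| / SD_pooled = |64.2 − 61.9| / 2.9 = 2.3 / 2.9 = 0.793.
For two independent groups with equal n: n = 2·((z_{α/2} + z_β) / d)².
z_{α/2} + z_β = 1.645 + 1.036 = 2.681.
n = 2 × (2.681 / 0.793)² = 2 × 3.381² = 2 × 11.43 = 22.9.
Round up to the next whole participant.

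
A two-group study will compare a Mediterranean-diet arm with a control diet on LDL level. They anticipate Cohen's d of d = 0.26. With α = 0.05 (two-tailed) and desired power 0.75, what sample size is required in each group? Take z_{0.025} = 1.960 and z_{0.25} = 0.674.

n = 206 per group

For two independent groups with equal n: n = 2·((z_{α/2} + z_β) / d)².
z_{α/2} + z_β = 1.960 + 0.674 = 2.634.
n = 2 × (2.634 / 0.26)² = 2 × 10.131² = 2 × 102.63 = 205.3.
Round up to the next whole participant.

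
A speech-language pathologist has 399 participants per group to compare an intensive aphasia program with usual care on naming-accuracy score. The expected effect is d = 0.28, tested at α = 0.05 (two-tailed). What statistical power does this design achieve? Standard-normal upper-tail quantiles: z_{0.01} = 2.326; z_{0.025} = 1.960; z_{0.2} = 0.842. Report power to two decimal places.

For two equal groups, power = Φ(d·√(n/2) − z_{α/2}).
d·√(n/2) = 0.28 × √(399/2) = 0.28 × 14.124 = 3.955.
z_β = 3.955 − 1.960 = 1.995.
Power = Φ(1.995) = 0.977.

power ≈ 0.98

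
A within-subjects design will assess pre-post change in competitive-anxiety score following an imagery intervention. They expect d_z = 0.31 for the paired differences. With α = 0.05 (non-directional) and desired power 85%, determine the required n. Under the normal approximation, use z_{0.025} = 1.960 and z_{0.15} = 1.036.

n = 94 pairs

For a paired (one-sample on differences) test: n = ((z_{α/2} + z_β) / d)².
z_{α/2} + z_β = 1.960 + 1.036 = 2.996.
n = (2.996 / 0.31)² = 9.665² = 93.40.
Round up.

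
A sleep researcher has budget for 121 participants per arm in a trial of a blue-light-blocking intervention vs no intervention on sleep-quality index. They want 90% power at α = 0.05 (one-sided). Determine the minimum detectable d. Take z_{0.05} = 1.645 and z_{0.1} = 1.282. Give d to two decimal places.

d_min ≈ 0.38

For two independent groups of n = 121 each: d_min = (z_{α} + z_β)·√(2/n).
z-sum = 1.645 + 1.282 = 2.927.
d_min = 2.927 × √(2/121) = 2.927 × 0.1286 = 0.376.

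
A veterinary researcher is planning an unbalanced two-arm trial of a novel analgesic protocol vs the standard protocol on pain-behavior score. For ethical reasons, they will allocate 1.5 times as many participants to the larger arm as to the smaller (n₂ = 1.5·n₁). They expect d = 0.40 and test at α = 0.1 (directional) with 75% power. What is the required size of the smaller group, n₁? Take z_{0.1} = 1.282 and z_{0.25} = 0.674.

n₁ = 40

With allocation ratio k = n₂/n₁ = 1.5, Var(x̄₁−x̄₂) = σ²(1/n₁ + 1/(k·n₁)) = σ²·(k+1)/(k·n₁).
So n₁ = (1 + 1/k)·((z_{α} + z_β)/d)² = 1.667 × (1.956/0.40)².
n₁ = 1.667 × 23.91 = 39.9.
Round up: n₁ = 40, giving n₂ = 1.5 × 40 = 60.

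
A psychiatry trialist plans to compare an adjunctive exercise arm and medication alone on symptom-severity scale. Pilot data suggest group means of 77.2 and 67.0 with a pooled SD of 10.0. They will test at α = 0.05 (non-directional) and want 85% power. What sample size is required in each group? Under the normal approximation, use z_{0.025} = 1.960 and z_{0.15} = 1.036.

Cohen's d = |M₁ − M₂| / SD_pooled = |77.2 − 67.0| / 10.0 = 10.2 / 10.0 = 1.020.
For two independent groups with equal n: n = 2·((z_{α/2} + z_β) / d)².
z_{α/2} + z_β = 1.960 + 1.036 = 2.996.
n = 2 × (2.996 / 1.020)² = 2 × 2.937² = 2 × 8.63 = 17.3.
Round up to the next whole participant.

n = 18 per group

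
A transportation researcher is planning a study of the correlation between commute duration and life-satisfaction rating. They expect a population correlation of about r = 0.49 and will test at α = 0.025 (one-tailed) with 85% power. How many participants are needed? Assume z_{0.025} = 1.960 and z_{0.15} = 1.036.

Fisher's z: C = ½·ln((1+r)/(1−r)) = ½·ln(2.9216) = 0.5361.
n = ((z_{α} + z_β)/C)² + 3.
(1.960 + 1.036) / 0.5361 = 2.996 / 0.5361 = 5.589.
n = 5.589² + 3 = 31.23 + 3 = 34.2.
Round up.

n = 35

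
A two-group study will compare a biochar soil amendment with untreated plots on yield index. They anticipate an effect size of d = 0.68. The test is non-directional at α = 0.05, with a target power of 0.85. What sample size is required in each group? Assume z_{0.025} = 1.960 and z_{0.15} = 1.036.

For two independent groups with equal n: n = 2·((z_{α/2} + z_β) / d)².
z_{α/2} + z_β = 1.960 + 1.036 = 2.996.
n = 2 × (2.996 / 0.68)² = 2 × 4.406² = 2 × 19.41 = 38.8.
Round up to the next whole participant.

n = 39 per group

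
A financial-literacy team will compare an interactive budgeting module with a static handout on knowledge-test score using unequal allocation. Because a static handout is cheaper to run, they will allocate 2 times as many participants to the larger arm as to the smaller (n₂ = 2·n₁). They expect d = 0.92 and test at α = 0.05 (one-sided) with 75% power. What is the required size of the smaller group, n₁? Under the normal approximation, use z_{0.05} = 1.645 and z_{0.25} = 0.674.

n₁ = 10

With allocation ratio k = n₂/n₁ = 2, Var(x̄₁−x̄₂) = σ²(1/n₁ + 1/(k·n₁)) = σ²·(k+1)/(k·n₁).
So n₁ = (1 + 1/k)·((z_{α} + z_β)/d)² = 1.500 × (2.319/0.92)².
n₁ = 1.500 × 6.35 = 9.5.
Round up: n₁ = 10, giving n₂ = 2 × 10 = 20.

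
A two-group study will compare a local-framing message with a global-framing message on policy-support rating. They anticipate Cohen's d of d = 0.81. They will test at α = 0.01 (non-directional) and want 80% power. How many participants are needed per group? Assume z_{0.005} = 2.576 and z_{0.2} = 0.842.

For two independent groups with equal n: n = 2·((z_{α/2} + z_β) / d)².
z_{α/2} + z_β = 2.576 + 0.842 = 3.418.
n = 2 × (3.418 / 0.81)² = 2 × 4.220² = 2 × 17.81 = 35.6.
Round up to the next whole participant.

n = 36 per group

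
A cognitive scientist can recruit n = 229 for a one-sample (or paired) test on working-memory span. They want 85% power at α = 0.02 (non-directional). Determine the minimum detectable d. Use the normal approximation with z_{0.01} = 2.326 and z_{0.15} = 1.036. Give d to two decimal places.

For a single sample (or paired design) of n = 229: d_min = (z_{α/2} + z_β)/√n.
z-sum = 2.326 + 1.036 = 3.362.
d_min = 3.362 / √229 = 3.362 / 15.133 = 0.222.

d_min ≈ 0.22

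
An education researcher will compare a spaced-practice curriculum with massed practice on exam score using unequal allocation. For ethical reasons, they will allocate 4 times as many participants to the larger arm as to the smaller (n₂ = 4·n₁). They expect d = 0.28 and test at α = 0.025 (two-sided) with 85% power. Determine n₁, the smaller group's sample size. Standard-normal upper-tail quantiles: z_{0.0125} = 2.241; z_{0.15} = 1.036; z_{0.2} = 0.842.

n₁ = 172

With allocation ratio k = n₂/n₁ = 4, Var(x̄₁−x̄₂) = σ²(1/n₁ + 1/(k·n₁)) = σ²·(k+1)/(k·n₁).
So n₁ = (1 + 1/k)·((z_{α/2} + z_β)/d)² = 1.250 × (3.277/0.28)².
n₁ = 1.250 × 136.97 = 171.2.
Round up: n₁ = 172, giving n₂ = 4 × 172 = 688.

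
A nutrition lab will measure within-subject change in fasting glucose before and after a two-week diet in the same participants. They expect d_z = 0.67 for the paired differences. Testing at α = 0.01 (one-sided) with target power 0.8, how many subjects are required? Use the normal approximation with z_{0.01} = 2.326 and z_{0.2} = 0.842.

For a paired (one-sample on differences) test: n = ((z_{α} + z_β) / d)².
z_{α} + z_β = 2.326 + 0.842 = 3.168.
n = (3.168 / 0.67)² = 4.728² = 22.36.
Round up.

n = 23 pairs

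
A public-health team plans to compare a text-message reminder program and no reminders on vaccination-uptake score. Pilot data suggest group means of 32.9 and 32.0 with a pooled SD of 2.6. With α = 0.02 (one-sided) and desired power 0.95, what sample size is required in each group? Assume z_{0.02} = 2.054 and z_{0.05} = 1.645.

n = 229 per group

Cohen's d = |M₁ − M₂| / SD_pooled = |32.9 − 32.0| / 2.6 = 0.9 / 2.6 = 0.346.
For two independent groups with equal n: n = 2·((z_{α} + z_β) / d)².
z_{α} + z_β = 2.054 + 1.645 = 3.699.
n = 2 × (3.699 / 0.346)² = 2 × 10.691² = 2 × 114.29 = 228.6.
Round up to the next whole participant.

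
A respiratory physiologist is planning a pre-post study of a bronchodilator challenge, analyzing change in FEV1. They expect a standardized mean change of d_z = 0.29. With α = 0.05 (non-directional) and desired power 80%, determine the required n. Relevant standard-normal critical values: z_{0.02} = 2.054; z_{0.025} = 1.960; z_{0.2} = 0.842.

n = 94 pairs

For a paired (one-sample on differences) test: n = ((z_{α/2} + z_β) / d)².
z_{α/2} + z_β = 1.960 + 0.842 = 2.802.
n = (2.802 / 0.29)² = 9.662² = 93.36.
Round up.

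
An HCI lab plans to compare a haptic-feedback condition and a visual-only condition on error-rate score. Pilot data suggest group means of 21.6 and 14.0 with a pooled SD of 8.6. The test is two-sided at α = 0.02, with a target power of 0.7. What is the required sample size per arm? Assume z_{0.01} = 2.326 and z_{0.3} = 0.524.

Cohen's d = |M₁ − M₂| / SD_pooled = |21.6 − 14.0| / 8.6 = 7.6 / 8.6 = 0.884.
For two independent groups with equal n: n = 2·((z_{α/2} + z_β) / d)².
z_{α/2} + z_β = 2.326 + 0.524 = 2.850.
n = 2 × (2.850 / 0.884)² = 2 × 3.224² = 2 × 10.39 = 20.8.
Round up to the next whole participant.

n = 21 per group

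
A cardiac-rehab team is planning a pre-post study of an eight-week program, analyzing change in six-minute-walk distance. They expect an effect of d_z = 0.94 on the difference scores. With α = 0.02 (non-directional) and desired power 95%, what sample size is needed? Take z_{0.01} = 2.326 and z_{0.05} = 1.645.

For a paired (one-sample on differences) test: n = ((z_{α/2} + z_β) / d)².
z_{α/2} + z_β = 2.326 + 1.645 = 3.971.
n = (3.971 / 0.94)² = 4.224² = 17.85.
Round up.

n = 18 pairs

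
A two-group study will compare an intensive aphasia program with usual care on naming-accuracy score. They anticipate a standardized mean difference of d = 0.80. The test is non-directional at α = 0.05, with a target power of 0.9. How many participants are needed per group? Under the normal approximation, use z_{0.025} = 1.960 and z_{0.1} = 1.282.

For two independent groups with equal n: n = 2·((z_{α/2} + z_β) / d)².
z_{α/2} + z_β = 1.960 + 1.282 = 3.242.
n = 2 × (3.242 / 0.80)² = 2 × 4.052² = 2 × 16.42 = 32.8.
Round up to the next whole participant.

n = 33 per group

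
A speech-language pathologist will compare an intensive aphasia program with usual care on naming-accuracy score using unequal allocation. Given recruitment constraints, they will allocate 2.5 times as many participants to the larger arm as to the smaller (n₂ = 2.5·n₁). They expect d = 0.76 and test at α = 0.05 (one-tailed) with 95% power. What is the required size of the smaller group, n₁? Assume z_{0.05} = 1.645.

With allocation ratio k = n₂/n₁ = 2.5, Var(x̄₁−x̄₂) = σ²(1/n₁ + 1/(k·n₁)) = σ²·(k+1)/(k·n₁).
So n₁ = (1 + 1/k)·((z_{α} + z_β)/d)² = 1.400 × (3.290/0.76)².
n₁ = 1.400 × 18.74 = 26.2.
Round up: n₁ = 27, giving n₂ = ⌈2.5 × 27⌉ = ⌈67.5⌉ = 68.

n₁ = 27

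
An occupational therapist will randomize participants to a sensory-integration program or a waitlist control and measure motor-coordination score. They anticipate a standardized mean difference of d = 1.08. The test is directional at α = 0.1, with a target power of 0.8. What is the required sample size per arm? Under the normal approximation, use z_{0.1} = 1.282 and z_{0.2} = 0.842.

For two independent groups with equal n: n = 2·((z_{α} + z_β) / d)².
z_{α} + z_β = 1.282 + 0.842 = 2.124.
n = 2 × (2.124 / 1.08)² = 2 × 1.967² = 2 × 3.87 = 7.7.
Round up to the next whole participant.

n = 8 per group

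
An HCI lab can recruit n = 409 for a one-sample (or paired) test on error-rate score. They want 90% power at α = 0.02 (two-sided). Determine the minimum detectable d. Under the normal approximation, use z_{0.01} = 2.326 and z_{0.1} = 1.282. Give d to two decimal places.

For a single sample (or paired design) of n = 409: d_min = (z_{α/2} + z_β)/√n.
z-sum = 2.326 + 1.282 = 3.608.
d_min = 3.608 / √409 = 3.608 / 20.224 = 0.178.

d_min ≈ 0.18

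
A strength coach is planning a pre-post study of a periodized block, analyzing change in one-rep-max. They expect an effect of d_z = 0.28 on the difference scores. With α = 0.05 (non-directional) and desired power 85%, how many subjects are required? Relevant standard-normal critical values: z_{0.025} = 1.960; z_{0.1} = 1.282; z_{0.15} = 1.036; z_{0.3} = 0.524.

For a paired (one-sample on differences) test: n = ((z_{α/2} + z_β) / d)².
z_{α/2} + z_β = 1.960 + 1.036 = 2.996.
n = (2.996 / 0.28)² = 10.700² = 114.49.
Round up.

n = 115 pairs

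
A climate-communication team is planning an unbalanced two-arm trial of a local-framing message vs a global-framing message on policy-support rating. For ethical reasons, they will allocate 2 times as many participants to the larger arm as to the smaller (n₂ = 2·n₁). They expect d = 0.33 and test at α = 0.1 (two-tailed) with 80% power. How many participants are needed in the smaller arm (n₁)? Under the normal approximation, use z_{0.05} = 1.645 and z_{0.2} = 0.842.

n₁ = 86

With allocation ratio k = n₂/n₁ = 2, Var(x̄₁−x̄₂) = σ²(1/n₁ + 1/(k·n₁)) = σ²·(k+1)/(k·n₁).
So n₁ = (1 + 1/k)·((z_{α/2} + z_β)/d)² = 1.500 × (2.487/0.33)².
n₁ = 1.500 × 56.80 = 85.2.
Round up: n₁ = 86, giving n₂ = 2 × 86 = 172.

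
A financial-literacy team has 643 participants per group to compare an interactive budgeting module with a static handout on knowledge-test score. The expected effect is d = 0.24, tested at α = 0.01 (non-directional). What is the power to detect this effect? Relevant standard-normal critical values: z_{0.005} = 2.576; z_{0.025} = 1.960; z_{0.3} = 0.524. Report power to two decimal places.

power ≈ 0.96

For two equal groups, power = Φ(d·√(n/2) − z_{α/2}).
d·√(n/2) = 0.24 × √(643/2) = 0.24 × 17.930 = 4.303.
z_β = 4.303 − 2.576 = 1.727.
Power = Φ(1.727) = 0.958.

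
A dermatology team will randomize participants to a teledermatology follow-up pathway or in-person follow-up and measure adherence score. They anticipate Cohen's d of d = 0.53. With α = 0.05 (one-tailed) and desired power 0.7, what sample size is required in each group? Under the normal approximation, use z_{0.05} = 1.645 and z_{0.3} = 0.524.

For two independent groups with equal n: n = 2·((z_{α} + z_β) / d)².
z_{α} + z_β = 1.645 + 0.524 = 2.169.
n = 2 × (2.169 / 0.53)² = 2 × 4.092² = 2 × 16.75 = 33.5.
Round up to the next whole participant.

n = 34 per group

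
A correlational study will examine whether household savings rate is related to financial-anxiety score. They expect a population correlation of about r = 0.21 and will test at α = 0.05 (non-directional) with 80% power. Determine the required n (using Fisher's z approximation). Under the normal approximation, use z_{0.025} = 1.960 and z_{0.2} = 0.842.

n = 176

Fisher's z: C = ½·ln((1+r)/(1−r)) = ½·ln(1.5316) = 0.2132.
n = ((z_{α/2} + z_β)/C)² + 3.
(1.960 + 0.842) / 0.2132 = 2.802 / 0.2132 = 13.143.
n = 13.143² + 3 = 172.73 + 3 = 175.7.
Round up.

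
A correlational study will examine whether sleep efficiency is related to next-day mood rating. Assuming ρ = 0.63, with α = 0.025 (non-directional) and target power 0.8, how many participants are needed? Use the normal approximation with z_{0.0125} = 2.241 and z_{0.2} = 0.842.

n = 21

Fisher's z: C = ½·ln((1+r)/(1−r)) = ½·ln(4.4054) = 0.7414.
n = ((z_{α/2} + z_β)/C)² + 3.
(2.241 + 0.842) / 0.7414 = 3.083 / 0.7414 = 4.158.
n = 4.158² + 3 = 17.29 + 3 = 20.3.
Round up.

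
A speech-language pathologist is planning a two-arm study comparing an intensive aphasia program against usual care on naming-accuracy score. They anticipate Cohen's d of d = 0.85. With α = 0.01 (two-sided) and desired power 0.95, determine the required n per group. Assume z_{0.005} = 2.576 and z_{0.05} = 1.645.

n = 50 per group

For two independent groups with equal n: n = 2·((z_{α/2} + z_β) / d)².
z_{α/2} + z_β = 2.576 + 1.645 = 4.221.
n = 2 × (4.221 / 0.85)² = 2 × 4.966² = 2 × 24.66 = 49.3.
Round up to the next whole participant.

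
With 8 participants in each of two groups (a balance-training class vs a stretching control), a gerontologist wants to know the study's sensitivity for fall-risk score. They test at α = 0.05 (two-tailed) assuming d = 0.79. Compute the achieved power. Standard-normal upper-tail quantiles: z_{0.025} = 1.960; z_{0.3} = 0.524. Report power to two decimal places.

For two equal groups, power = Φ(d·√(n/2) − z_{α/2}).
d·√(n/2) = 0.79 × √(8/2) = 0.79 × 2.000 = 1.580.
z_β = 1.580 − 1.960 = -0.380.
Power = Φ(-0.380) = 0.352.

power ≈ 0.35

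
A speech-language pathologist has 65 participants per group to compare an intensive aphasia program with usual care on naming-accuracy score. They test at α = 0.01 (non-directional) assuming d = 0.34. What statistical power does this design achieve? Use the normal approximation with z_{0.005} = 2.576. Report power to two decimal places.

power ≈ 0.26

For two equal groups, power = Φ(d·√(n/2) − z_{α/2}).
d·√(n/2) = 0.34 × √(65/2) = 0.34 × 5.701 = 1.938.
z_β = 1.938 − 2.576 = -0.638.
Power = Φ(-0.638) = 0.262.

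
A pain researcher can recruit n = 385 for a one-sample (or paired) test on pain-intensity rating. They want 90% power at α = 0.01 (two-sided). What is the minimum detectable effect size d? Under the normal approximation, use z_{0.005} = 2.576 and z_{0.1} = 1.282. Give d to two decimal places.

For a single sample (or paired design) of n = 385: d_min = (z_{α/2} + z_β)/√n.
z-sum = 2.576 + 1.282 = 3.858.
d_min = 3.858 / √385 = 3.858 / 19.621 = 0.197.

d_min ≈ 0.20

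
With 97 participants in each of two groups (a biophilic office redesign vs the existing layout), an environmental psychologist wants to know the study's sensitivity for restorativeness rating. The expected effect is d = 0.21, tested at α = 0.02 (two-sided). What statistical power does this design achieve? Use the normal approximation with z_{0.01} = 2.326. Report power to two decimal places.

For two equal groups, power = Φ(d·√(n/2) − z_{α/2}).
d·√(n/2) = 0.21 × √(97/2) = 0.21 × 6.964 = 1.462.
z_β = 1.462 − 2.326 = -0.864.
Power = Φ(-0.864) = 0.194.

power ≈ 0.19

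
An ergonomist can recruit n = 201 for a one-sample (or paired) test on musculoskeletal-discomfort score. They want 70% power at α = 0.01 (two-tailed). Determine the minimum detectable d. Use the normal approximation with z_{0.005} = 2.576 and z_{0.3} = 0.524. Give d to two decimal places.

d_min ≈ 0.22

For a single sample (or paired design) of n = 201: d_min = (z_{α/2} + z_β)/√n.
z-sum = 2.576 + 0.524 = 3.100.
d_min = 3.100 / √201 = 3.100 / 14.177 = 0.219.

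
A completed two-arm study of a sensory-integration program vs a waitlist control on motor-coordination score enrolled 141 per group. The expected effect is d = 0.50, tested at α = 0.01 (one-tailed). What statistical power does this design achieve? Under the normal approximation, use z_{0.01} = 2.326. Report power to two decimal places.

power ≈ 0.97

For two equal groups, power = Φ(d·√(n/2) − z_{α}).
d·√(n/2) = 0.50 × √(141/2) = 0.50 × 8.396 = 4.198.
z_β = 4.198 − 2.326 = 1.872.
Power = Φ(1.872) = 0.969.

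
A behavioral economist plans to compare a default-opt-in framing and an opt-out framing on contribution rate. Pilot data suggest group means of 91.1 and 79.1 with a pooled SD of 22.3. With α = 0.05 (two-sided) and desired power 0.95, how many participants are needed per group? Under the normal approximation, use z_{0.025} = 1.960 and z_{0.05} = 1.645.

Cohen's d = |M₁ − M₂| / SD_pooled = |91.1 − 79.1| / 22.3 = 12.0 / 22.3 = 0.538.
For two independent groups with equal n: n = 2·((z_{α/2} + z_β) / d)².
z_{α/2} + z_β = 1.960 + 1.645 = 3.605.
n = 2 × (3.605 / 0.538)² = 2 × 6.701² = 2 × 44.90 = 89.8.
Round up to the next whole participant.

n = 90 per group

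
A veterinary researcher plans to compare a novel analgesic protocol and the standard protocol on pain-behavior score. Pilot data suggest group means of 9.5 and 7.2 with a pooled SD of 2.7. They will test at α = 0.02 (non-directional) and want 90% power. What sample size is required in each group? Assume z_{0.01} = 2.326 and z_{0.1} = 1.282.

n = 36 per group

Cohen's d = |M₁ − M₂| / SD_pooled = |9.5 − 7.2| / 2.7 = 2.3 / 2.7 = 0.852.
For two independent groups with equal n: n = 2·((z_{α/2} + z_β) / d)².
z_{α/2} + z_β = 2.326 + 1.282 = 3.608.
n = 2 × (3.608 / 0.852)² = 2 × 4.235² = 2 × 17.93 = 35.9.
Round up to the next whole participant.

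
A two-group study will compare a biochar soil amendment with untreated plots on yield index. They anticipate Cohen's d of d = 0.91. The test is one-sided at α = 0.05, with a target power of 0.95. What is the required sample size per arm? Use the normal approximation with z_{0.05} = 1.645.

For two independent groups with equal n: n = 2·((z_{α} + z_β) / d)².
z_{α} + z_β = 1.645 + 1.645 = 3.290.
n = 2 × (3.290 / 0.91)² = 2 × 3.615² = 2 × 13.07 = 26.1.
Round up to the next whole participant.

n = 27 per group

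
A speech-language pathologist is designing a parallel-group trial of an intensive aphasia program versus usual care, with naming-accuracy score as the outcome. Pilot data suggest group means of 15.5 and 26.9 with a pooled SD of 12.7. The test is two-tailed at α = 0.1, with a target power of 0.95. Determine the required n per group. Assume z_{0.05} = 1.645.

n = 27 per group

Cohen's d = |M₁ − M₂| / SD_pooled = |15.5 − 26.9| / 12.7 = 11.4 / 12.7 = 0.898.
For two independent groups with equal n: n = 2·((z_{α/2} + z_β) / d)².
z_{α/2} + z_β = 1.645 + 1.645 = 3.290.
n = 2 × (3.290 / 0.898)² = 2 × 3.664² = 2 × 13.42 = 26.8.
Round up to the next whole participant.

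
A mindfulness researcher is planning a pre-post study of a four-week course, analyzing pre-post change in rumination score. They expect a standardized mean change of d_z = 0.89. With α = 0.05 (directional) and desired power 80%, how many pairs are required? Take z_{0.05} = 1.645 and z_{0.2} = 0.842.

n = 8 pairs

For a paired (one-sample on differences) test: n = ((z_{α} + z_β) / d)².
z_{α} + z_β = 1.645 + 0.842 = 2.487.
n = (2.487 / 0.89)² = 2.794² = 7.81.
Round up.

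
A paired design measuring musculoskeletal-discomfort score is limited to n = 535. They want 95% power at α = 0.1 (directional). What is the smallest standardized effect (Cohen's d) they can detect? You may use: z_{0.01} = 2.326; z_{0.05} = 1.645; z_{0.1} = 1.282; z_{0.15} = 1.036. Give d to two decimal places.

d_min ≈ 0.13

For a single sample (or paired design) of n = 535: d_min = (z_{α} + z_β)/√n.
z-sum = 1.282 + 1.645 = 2.927.
d_min = 2.927 / √535 = 2.927 / 23.130 = 0.127.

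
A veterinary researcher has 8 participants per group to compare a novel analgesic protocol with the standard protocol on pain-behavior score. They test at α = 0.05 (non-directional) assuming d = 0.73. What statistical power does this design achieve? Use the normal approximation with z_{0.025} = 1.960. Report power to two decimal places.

For two equal groups, power = Φ(d·√(n/2) − z_{α/2}).
d·√(n/2) = 0.73 × √(8/2) = 0.73 × 2.000 = 1.460.
z_β = 1.460 − 1.960 = -0.500.
Power = Φ(-0.500) = 0.309.

power ≈ 0.31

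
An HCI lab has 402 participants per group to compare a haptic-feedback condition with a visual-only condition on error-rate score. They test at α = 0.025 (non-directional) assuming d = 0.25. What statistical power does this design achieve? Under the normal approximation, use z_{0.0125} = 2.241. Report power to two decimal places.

For two equal groups, power = Φ(d·√(n/2) − z_{α/2}).
d·√(n/2) = 0.25 × √(402/2) = 0.25 × 14.177 = 3.544.
z_β = 3.544 − 2.241 = 1.303.
Power = Φ(1.303) = 0.904.

power ≈ 0.90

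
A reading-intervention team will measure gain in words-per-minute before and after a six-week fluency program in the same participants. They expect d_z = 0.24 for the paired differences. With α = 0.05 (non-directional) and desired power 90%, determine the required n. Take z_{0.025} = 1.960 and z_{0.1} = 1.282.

n = 183 pairs

For a paired (one-sample on differences) test: n = ((z_{α/2} + z_β) / d)².
z_{α/2} + z_β = 1.960 + 1.282 = 3.242.
n = (3.242 / 0.24)² = 13.508² = 182.48.
Round up.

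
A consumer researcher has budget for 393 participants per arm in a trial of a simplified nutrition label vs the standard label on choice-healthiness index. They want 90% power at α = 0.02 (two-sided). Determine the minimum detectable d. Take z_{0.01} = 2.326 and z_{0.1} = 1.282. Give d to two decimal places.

For two independent groups of n = 393 each: d_min = (z_{α/2} + z_β)·√(2/n).
z-sum = 2.326 + 1.282 = 3.608.
d_min = 3.608 × √(2/393) = 3.608 × 0.0713 = 0.257.

d_min ≈ 0.26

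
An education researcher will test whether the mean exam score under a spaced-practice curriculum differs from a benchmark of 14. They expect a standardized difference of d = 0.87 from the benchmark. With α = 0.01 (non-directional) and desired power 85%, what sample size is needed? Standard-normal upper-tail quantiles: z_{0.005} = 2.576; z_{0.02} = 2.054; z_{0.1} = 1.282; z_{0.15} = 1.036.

For a one-sample test: n = ((z_{α/2} + z_β) / d)².
z_{α/2} + z_β = 2.576 + 1.036 = 3.612.
n = (3.612 / 0.87)² = 4.152² = 17.24.
Round up.

n = 18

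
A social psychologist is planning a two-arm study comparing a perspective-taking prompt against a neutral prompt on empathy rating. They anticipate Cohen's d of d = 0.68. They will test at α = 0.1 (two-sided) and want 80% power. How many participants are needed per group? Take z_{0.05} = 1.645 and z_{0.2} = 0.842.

n = 27 per group

For two independent groups with equal n: n = 2·((z_{α/2} + z_β) / d)².
z_{α/2} + z_β = 1.645 + 0.842 = 2.487.
n = 2 × (2.487 / 0.68)² = 2 × 3.657² = 2 × 13.38 = 26.8.
Round up to the next whole participant.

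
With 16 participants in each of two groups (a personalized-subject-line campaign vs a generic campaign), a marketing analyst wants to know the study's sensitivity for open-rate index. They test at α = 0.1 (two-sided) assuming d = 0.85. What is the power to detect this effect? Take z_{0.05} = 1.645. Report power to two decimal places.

power ≈ 0.78

For two equal groups, power = Φ(d·√(n/2) − z_{α/2}).
d·√(n/2) = 0.85 × √(16/2) = 0.85 × 2.828 = 2.404.
z_β = 2.404 − 1.645 = 0.759.
Power = Φ(0.759) = 0.776.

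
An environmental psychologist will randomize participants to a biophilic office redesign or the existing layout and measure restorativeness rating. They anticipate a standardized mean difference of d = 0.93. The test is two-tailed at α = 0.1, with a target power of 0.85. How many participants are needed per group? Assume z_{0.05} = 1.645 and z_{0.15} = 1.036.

n = 17 per group

For two independent groups with equal n: n = 2·((z_{α/2} + z_β) / d)².
z_{α/2} + z_β = 1.645 + 1.036 = 2.681.
n = 2 × (2.681 / 0.93)² = 2 × 2.883² = 2 × 8.31 = 16.6.
Round up to the next whole participant.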